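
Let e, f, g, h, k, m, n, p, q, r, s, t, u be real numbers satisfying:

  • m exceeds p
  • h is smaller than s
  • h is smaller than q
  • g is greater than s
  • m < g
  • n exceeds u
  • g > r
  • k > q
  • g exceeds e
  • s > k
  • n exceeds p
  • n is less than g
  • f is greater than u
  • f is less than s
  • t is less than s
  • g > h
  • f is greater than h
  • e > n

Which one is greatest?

h is not greatest since h < q; q is not greatest since q < k; u is not greatest since u < f; f is not greatest since f < s; t is not greatest since t < s; k is not greatest since k < s; p is not greatest since p < n; m is not greatest since m < g; s is not greatest since s < g; n is not greatest since n < e; e is not greatest since e < g; r is not greatest since r < g.
Only g has nothing above it, so g is the greatest.

g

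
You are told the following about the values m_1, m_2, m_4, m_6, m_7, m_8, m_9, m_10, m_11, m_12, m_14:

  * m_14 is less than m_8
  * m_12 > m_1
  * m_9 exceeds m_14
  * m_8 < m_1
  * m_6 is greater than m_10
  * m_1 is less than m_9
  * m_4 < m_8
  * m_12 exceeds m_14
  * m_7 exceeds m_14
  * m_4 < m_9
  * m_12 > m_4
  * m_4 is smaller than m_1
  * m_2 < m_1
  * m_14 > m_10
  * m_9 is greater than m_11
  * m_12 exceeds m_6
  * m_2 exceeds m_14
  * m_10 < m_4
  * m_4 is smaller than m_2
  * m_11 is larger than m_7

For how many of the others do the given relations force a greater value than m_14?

Directly above m_14: m_7, m_2, m_8, m_9, m_12.
One step further: m_1, m_11 (7 so far).
No other element is forced above m_14 by the given relations, so the count is 7.

7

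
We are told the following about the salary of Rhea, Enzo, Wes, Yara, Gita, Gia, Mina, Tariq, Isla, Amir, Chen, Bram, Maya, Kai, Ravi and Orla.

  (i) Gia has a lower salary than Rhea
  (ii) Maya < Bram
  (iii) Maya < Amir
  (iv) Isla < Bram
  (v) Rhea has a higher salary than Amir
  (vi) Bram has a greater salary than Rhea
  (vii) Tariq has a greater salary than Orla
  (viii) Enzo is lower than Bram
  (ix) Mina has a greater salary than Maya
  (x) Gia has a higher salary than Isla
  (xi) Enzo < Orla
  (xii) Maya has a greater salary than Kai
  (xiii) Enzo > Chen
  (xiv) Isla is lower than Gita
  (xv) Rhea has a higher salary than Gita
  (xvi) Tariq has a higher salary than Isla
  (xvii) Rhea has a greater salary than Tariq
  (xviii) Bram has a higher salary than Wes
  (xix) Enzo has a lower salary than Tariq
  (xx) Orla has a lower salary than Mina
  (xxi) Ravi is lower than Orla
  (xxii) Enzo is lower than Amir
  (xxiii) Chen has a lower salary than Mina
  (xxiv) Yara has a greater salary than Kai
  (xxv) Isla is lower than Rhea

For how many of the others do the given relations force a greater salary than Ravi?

The elements the relations force above Ravi are Orla, Mina, Tariq, Rhea, Bram — no chain reaches any other.
That is 5.

5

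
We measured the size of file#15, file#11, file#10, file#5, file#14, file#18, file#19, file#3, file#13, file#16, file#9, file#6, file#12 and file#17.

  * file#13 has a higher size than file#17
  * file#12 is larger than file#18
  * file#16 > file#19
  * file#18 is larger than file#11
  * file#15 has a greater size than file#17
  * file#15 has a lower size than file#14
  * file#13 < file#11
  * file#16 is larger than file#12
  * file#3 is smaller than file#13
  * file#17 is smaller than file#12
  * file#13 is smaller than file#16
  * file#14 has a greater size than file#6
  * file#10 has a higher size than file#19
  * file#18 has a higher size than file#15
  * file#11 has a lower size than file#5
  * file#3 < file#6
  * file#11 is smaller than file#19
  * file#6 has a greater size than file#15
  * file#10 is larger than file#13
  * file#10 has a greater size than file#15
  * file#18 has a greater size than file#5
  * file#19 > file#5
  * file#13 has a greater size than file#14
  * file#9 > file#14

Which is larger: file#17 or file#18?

file#17 < file#15 and file#15 < file#6 give file#17 < file#6.
Then file#6 < file#14 extends the chain to file#14.
With file#14 < file#13: file#17 < file#15 < file#6 < file#14 < file#13.
With file#13 < file#11: file#17 < file#15 < file#6 < file#14 < file#13 < file#11.
With file#11 < file#5: file#17 < file#15 < file#6 < file#14 < file#13 < file#11 < file#5.
Then file#5 < file#18 extends the chain to file#18.
So file#17 < file#18; file#18 is the larger of the two.

file#18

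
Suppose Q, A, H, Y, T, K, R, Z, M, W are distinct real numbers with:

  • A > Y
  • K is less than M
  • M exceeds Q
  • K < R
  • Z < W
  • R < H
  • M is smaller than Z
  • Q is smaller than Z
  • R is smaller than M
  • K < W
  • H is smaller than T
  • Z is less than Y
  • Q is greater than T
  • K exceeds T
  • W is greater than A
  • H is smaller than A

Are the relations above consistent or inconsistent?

inconsistent

Chaining the given relations yields K < R < H < T, so K < T. But one relation states T < K. These cannot both hold.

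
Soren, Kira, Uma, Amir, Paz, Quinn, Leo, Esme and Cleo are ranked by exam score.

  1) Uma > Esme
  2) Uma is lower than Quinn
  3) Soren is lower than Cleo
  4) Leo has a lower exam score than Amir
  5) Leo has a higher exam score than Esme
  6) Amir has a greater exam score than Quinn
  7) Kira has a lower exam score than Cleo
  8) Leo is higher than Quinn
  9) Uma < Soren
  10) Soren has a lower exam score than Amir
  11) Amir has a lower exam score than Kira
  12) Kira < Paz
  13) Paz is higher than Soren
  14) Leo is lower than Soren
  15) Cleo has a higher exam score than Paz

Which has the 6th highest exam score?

Leo

The consecutive relations fix a unique order: Esme < Uma < Quinn < Leo < Soren < Amir < Kira < Paz < Cleo.
The 6th largest is Leo.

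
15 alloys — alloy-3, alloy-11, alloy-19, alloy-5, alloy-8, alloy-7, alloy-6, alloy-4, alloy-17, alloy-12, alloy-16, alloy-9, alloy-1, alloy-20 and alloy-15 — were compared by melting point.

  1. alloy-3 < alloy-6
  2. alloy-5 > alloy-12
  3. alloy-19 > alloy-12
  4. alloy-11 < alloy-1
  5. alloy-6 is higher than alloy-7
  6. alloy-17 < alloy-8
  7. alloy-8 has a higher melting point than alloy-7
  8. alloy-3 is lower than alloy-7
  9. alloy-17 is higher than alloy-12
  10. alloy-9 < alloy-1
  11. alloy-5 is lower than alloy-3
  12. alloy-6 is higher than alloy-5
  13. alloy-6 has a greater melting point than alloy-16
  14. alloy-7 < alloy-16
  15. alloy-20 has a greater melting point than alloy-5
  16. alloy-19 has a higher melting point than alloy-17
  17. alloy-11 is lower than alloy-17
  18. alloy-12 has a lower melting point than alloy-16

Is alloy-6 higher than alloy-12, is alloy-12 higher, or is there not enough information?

alloy-12 < alloy-5 and alloy-5 < alloy-3 give alloy-12 < alloy-3.
Then alloy-3 < alloy-7 extends the chain to alloy-7.
With alloy-7 < alloy-16: alloy-12 < alloy-5 < alloy-3 < alloy-7 < alloy-16.
Then alloy-16 < alloy-6 extends the chain to alloy-6.
So alloy-6 is higher.

alloy-6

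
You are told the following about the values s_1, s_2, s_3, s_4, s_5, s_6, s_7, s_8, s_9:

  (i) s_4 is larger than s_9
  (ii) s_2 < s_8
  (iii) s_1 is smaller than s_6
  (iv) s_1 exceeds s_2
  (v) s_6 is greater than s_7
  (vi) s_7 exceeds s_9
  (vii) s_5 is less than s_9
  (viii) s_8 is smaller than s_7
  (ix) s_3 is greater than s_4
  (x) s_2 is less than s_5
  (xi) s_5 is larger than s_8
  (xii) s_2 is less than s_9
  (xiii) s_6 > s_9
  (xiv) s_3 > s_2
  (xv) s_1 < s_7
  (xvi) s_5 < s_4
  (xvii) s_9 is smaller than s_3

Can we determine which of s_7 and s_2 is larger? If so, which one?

s_7

Chaining the given relations: s_2 < s_8 < s_5 < s_9 < s_7.
So s_7 is larger.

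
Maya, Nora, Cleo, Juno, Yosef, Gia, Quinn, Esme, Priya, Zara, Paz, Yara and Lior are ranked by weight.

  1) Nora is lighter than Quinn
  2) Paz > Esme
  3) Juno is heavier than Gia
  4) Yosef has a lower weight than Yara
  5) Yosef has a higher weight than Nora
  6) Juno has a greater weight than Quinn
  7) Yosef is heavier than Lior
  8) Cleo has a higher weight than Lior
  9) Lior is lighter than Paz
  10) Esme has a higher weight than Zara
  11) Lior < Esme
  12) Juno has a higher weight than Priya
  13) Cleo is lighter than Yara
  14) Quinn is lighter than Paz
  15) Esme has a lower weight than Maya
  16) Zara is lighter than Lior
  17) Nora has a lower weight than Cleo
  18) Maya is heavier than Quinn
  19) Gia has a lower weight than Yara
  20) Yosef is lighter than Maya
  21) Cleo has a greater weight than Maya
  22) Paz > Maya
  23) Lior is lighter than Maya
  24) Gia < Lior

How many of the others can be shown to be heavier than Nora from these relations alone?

The elements the relations force above Nora are Quinn, Yosef, Maya, Cleo, Paz, Yara, Juno — no chain reaches any other.
That is 7.

7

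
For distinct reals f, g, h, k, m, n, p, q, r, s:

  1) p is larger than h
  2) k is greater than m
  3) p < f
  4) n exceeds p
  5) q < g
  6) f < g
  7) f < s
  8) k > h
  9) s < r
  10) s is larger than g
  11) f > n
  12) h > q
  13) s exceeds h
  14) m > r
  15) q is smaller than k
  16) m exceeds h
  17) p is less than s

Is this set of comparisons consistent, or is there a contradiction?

consistent

The single ordering q < h < p < n < f < g < s < r < m < k satisfies every listed relation, so no contradiction arises.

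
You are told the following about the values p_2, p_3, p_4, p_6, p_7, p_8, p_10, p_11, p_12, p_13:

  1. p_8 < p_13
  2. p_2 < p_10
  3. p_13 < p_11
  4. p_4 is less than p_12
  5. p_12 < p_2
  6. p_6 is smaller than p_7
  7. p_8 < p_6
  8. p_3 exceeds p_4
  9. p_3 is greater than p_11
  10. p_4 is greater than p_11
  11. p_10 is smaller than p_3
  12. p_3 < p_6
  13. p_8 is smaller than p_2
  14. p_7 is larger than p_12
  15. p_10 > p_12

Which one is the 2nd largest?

Chaining the given pairs: p_8 < p_13 < p_11 < p_4 < p_12 < p_2 < p_10 < p_3 < p_6 < p_7.
The 2nd largest is p_6.

p_6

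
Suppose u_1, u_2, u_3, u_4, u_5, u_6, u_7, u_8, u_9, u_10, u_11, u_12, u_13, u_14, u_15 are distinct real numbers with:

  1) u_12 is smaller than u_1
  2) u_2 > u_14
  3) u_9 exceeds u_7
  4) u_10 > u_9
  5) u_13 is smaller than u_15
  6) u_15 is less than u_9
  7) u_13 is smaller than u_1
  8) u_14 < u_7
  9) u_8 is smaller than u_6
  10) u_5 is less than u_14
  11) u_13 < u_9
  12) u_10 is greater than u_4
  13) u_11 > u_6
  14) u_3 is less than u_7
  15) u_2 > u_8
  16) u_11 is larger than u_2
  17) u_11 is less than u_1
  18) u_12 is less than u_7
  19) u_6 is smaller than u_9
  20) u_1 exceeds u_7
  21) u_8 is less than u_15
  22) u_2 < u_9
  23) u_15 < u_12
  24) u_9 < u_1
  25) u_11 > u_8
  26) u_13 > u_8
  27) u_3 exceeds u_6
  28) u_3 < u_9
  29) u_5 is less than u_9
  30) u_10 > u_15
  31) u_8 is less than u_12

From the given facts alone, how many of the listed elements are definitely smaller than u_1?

12

From u_1 the given relations immediately reach u_13, u_12, u_7, u_11, u_9.
From those, u_5, u_14, u_8, u_6, u_3, u_2, u_15 — 12 in total.
Nothing else is reachable below u_1; 12 in all.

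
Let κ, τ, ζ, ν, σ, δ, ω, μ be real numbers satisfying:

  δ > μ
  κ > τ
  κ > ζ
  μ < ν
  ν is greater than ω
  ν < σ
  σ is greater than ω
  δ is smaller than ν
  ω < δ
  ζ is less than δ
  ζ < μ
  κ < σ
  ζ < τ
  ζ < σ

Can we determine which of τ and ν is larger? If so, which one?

undetermined

Following every chain through τ: above τ we get κ, σ; below τ we get ζ.
ν is not reached, and no chain runs the other way from ν to τ.
So the given relations leave the order of τ and ν undetermined.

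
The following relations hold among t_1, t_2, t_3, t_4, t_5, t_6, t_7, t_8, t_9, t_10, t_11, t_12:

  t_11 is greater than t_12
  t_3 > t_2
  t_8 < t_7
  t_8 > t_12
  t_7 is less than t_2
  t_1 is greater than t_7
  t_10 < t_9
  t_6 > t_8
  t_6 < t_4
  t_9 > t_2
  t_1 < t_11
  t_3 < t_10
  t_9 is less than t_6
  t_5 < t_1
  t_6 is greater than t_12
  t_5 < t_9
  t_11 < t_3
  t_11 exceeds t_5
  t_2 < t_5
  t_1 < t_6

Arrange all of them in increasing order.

t_12 < t_8 < t_7 < t_2 < t_5 < t_1 < t_11 < t_3 < t_10 < t_9 < t_6 < t_4

The consecutive links are each given: t_12 < t_8; t_8 < t_7; t_7 < t_2; t_2 < t_5; t_5 < t_1; t_1 < t_11; t_11 < t_3; t_3 < t_10; t_10 < t_9; t_9 < t_6; t_6 < t_4.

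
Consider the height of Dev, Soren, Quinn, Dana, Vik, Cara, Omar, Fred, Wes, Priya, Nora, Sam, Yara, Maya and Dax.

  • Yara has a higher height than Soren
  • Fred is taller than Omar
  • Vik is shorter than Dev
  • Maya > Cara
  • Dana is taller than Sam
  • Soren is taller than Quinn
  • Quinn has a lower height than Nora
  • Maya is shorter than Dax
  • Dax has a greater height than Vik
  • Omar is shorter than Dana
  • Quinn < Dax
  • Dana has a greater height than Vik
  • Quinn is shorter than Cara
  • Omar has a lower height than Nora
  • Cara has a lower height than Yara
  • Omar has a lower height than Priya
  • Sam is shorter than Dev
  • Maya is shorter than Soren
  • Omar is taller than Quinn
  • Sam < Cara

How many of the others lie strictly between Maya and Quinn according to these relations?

Chaining upward from Quinn reaches: Omar, Cara, Nora, Dax, Fred, Dana, Soren, Priya, Yara.
Chaining downward from Maya reaches: Sam, Cara.
Strictly between Quinn and Maya are those in both lists: Cara — 1 element.

1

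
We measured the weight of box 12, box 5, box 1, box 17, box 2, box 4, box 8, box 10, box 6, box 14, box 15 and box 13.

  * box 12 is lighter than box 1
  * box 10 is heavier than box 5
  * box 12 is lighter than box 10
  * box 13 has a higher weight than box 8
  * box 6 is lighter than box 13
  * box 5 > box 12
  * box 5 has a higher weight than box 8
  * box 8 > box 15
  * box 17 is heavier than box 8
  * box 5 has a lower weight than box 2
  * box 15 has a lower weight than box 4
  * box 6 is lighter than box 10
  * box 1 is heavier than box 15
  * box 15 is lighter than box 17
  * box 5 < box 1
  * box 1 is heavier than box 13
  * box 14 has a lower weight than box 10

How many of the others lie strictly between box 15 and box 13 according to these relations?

The relations place box 15 below box 13. An element lies strictly between them when it is forced above box 15 and also forced below box 13.
Above box 15: {box 4, box 8, box 17, box 5, box 10, box 1, box 2}. Below box 13: {box 6, box 8}.
Intersection: {box 8} — 1.

1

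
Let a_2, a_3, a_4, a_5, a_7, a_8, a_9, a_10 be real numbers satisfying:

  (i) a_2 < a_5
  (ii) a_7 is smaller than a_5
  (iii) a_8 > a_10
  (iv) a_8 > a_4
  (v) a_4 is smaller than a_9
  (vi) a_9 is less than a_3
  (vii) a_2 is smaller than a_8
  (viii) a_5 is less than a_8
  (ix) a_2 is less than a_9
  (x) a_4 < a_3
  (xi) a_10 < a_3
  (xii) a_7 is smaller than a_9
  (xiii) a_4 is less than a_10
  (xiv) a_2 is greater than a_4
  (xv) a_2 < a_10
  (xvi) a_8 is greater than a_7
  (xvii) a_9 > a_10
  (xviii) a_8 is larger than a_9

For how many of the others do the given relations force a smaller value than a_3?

5

The elements the relations force below a_3 are a_7, a_4, a_2, a_10, a_9 — no chain reaches any other.
That is 5.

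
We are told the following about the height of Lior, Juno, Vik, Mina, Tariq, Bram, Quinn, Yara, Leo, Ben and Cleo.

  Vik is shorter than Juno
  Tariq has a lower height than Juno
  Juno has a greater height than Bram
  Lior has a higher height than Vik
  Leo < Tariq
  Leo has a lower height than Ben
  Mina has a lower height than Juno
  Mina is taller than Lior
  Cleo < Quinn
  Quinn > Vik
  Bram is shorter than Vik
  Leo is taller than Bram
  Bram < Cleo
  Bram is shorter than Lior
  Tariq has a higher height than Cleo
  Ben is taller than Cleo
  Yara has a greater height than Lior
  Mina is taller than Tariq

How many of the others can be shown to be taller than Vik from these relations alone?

5

From Vik the given relations immediately reach Lior, Quinn, Juno.
From those, Yara, Mina — 5 in total.
No other element is forced above Vik by the given relations, so the count is 5.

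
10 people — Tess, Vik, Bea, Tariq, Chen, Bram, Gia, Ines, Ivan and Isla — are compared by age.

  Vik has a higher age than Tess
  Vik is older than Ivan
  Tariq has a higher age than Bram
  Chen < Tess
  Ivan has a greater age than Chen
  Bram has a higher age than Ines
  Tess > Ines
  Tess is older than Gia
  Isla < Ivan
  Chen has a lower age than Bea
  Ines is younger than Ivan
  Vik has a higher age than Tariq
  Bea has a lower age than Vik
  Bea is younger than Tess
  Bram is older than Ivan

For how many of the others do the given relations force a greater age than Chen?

6

The elements the relations force above Chen are Ivan, Bea, Tess, Bram, Tariq, Vik — no chain reaches any other.
That is 6.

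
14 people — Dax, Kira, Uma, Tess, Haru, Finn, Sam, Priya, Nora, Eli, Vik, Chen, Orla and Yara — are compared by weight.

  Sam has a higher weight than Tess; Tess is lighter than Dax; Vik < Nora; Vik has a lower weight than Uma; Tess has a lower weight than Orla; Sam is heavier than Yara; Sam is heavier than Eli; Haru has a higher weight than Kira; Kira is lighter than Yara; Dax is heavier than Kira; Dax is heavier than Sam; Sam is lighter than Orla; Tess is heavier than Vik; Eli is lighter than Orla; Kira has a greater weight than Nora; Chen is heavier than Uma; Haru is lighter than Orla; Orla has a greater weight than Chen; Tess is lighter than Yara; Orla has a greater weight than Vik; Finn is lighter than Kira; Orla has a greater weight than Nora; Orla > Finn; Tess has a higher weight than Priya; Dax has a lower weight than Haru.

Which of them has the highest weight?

Finn is not greatest since Finn < Kira; Vik is not greatest since Vik < Nora; Uma is not greatest since Uma < Chen; Nora is not greatest since Nora < Kira; Chen is not greatest since Chen < Orla; Priya is not greatest since Priya < Tess; Eli is not greatest since Eli < Orla; Kira is not greatest since Kira < Yara; Tess is not greatest since Tess < Yara; Yara is not greatest since Yara < Sam; Sam is not greatest since Sam < Dax; Dax is not greatest since Dax < Haru; Haru is not greatest since Haru < Orla.
Only Orla has nothing above it, so Orla is the highest weight.

Orla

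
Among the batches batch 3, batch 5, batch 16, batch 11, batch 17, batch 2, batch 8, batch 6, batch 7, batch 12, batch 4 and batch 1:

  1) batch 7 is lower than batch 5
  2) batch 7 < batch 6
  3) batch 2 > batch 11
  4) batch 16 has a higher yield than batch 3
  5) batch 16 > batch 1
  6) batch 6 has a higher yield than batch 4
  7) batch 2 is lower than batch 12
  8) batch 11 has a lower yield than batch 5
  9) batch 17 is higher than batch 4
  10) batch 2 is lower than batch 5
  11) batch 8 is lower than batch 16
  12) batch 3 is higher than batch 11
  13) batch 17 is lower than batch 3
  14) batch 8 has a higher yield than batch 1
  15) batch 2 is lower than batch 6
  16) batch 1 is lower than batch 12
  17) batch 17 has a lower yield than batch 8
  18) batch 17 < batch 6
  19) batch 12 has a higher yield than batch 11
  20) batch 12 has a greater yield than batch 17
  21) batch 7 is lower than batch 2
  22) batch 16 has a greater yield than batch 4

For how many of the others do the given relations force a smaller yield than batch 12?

6

Directly below batch 12: batch 1, batch 11, batch 17, batch 2.
One step further: batch 4, batch 7 (6 so far).
No other element is forced below batch 12 by the given relations, so the count is 6.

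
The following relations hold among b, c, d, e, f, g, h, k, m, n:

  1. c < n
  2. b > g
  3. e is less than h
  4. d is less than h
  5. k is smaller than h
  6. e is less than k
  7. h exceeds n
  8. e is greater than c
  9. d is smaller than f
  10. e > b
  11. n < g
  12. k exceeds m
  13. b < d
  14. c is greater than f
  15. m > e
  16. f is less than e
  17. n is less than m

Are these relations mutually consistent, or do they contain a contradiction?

Chaining the given relations yields n < g < b < d < f < c, so n < c. But one relation states c < n. These cannot both hold.

inconsistent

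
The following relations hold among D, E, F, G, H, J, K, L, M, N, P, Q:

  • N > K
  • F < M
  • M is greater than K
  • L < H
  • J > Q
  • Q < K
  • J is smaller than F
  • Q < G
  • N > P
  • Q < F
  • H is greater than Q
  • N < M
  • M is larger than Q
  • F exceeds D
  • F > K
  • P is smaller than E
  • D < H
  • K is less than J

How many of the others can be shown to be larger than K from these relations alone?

From K the given relations immediately reach N, J, F, M.
No other element is forced above K by the given relations, so the count is 4.

4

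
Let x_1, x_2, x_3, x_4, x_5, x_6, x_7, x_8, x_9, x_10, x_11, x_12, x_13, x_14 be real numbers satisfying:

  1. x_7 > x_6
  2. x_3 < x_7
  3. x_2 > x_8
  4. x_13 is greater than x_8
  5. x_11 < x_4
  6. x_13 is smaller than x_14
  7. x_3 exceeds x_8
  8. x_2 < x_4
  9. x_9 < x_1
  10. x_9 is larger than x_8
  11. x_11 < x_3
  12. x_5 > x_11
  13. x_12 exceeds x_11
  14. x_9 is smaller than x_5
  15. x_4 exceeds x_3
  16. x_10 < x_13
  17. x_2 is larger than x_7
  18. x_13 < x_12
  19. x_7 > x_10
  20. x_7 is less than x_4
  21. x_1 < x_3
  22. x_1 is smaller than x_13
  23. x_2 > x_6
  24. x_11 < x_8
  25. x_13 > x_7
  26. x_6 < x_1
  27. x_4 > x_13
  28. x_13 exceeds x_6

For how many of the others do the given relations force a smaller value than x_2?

Directly below x_2: x_8, x_6, x_7.
One step further: x_11, x_3, x_10 (6 so far).
One step further: x_1 (7 so far).
One step further: x_9 (8 so far).
No other element is forced below x_2 by the given relations, so the count is 8.

8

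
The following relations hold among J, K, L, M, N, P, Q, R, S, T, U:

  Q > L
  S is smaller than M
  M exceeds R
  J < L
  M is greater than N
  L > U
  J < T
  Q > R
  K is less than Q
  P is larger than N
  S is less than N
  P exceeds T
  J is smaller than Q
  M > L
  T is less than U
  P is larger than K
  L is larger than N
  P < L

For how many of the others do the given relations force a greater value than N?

The elements the relations force above N are P, L, M, Q — no chain reaches any other.
That is 4.

4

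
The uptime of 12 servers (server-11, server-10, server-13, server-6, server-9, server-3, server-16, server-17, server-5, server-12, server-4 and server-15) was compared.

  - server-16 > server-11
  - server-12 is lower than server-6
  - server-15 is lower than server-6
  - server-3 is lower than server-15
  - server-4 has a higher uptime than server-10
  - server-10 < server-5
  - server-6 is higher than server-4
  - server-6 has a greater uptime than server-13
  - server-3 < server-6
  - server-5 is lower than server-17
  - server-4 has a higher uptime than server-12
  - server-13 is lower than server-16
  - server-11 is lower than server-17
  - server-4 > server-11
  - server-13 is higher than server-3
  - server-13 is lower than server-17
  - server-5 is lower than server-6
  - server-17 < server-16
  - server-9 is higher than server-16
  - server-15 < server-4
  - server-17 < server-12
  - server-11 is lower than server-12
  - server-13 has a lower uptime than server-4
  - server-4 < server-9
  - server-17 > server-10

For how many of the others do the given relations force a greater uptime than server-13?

6

The elements the relations force above server-13 are server-17, server-12, server-16, server-4, server-9, server-6 — no chain reaches any other.
That is 6.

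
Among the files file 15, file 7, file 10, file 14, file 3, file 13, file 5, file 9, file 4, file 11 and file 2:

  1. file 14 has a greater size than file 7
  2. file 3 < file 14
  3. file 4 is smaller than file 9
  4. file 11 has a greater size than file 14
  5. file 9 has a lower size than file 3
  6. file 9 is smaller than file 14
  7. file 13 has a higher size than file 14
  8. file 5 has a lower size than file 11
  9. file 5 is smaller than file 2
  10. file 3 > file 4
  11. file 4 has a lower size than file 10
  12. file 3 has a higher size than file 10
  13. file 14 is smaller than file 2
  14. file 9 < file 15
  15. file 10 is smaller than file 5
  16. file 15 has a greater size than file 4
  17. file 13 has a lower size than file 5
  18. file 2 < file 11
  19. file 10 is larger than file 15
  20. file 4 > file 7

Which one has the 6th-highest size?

The consecutive relations fix a unique order: file 7 < file 4 < file 9 < file 15 < file 10 < file 3 < file 14 < file 13 < file 5 < file 2 < file 11.
Counting 6 from the largest end gives file 3.

file 3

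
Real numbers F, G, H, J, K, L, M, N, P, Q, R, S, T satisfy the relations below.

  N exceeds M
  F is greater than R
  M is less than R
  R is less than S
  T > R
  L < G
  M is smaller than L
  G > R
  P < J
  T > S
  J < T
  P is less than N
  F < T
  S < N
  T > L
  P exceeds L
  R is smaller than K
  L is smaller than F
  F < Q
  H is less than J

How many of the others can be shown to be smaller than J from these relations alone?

Directly below J: H, P.
One step further: L (3 so far).
One step further: M (4 so far).
No other element is forced below J by the given relations, so the count is 4.

4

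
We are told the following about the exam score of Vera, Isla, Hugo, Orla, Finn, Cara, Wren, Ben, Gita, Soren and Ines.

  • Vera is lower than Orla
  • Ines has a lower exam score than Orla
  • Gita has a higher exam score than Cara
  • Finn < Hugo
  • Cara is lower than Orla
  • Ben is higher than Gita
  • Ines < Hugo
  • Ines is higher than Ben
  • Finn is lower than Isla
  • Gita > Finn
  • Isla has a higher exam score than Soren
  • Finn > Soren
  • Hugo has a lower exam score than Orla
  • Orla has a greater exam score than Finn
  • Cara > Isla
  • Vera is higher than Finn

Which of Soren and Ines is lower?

Following the relations from Soren: Soren < Finn < Isla < Cara < Gita < Ben < Ines.
So Soren < Ines; Soren is the lower of the two.

Soren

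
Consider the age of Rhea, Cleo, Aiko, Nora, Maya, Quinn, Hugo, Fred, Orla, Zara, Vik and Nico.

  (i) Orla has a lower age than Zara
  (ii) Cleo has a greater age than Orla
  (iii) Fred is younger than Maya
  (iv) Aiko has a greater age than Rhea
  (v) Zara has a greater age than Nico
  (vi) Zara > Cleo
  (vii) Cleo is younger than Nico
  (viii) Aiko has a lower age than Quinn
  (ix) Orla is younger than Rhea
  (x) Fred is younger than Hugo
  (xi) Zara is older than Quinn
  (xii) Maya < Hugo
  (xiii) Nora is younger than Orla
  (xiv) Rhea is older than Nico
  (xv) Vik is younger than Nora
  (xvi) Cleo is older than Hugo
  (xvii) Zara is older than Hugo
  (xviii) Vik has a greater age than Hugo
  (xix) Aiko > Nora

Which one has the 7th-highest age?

Orla

Chaining the given pairs: Fred < Maya < Hugo < Vik < Nora < Orla < Cleo < Nico < Rhea < Aiko < Quinn < Zara.
Counting 7 from the largest end gives Orla.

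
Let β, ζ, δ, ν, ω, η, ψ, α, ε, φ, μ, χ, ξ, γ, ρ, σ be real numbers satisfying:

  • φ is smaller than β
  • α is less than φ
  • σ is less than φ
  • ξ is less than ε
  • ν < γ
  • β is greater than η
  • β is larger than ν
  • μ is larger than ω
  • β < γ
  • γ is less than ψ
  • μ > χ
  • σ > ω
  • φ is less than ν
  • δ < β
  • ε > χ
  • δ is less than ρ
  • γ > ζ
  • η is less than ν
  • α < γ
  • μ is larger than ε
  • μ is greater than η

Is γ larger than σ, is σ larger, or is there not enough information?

γ

Following the relations from σ: σ < φ < ν < β < γ.
So γ is larger.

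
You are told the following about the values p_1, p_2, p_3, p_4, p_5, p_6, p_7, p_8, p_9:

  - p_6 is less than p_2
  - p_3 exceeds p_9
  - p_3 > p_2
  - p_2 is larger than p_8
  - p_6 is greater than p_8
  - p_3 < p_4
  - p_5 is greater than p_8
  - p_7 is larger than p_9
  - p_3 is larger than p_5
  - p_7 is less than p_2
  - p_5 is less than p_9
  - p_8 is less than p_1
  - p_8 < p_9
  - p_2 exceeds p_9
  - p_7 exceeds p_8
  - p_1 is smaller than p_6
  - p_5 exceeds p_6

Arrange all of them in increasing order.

The consecutive links are each given: p_8 < p_1; p_1 < p_6; p_6 < p_5; p_5 < p_9; p_9 < p_7; p_7 < p_2; p_2 < p_3; p_3 < p_4.

p_8 < p_1 < p_6 < p_5 < p_9 < p_7 < p_2 < p_3 < p_4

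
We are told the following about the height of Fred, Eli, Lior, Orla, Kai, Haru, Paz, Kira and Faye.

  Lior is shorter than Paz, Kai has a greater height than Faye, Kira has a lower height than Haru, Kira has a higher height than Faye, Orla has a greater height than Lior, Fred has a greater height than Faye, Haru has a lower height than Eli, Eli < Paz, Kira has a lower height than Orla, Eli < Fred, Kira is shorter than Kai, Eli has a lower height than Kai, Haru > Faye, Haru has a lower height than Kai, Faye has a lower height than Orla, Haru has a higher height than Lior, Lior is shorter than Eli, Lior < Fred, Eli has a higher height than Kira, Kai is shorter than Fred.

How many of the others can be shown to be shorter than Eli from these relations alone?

Directly below Eli: Lior, Kira, Haru.
One step further: Faye (4 so far).
Nothing else is reachable below Eli; 4 in all.

4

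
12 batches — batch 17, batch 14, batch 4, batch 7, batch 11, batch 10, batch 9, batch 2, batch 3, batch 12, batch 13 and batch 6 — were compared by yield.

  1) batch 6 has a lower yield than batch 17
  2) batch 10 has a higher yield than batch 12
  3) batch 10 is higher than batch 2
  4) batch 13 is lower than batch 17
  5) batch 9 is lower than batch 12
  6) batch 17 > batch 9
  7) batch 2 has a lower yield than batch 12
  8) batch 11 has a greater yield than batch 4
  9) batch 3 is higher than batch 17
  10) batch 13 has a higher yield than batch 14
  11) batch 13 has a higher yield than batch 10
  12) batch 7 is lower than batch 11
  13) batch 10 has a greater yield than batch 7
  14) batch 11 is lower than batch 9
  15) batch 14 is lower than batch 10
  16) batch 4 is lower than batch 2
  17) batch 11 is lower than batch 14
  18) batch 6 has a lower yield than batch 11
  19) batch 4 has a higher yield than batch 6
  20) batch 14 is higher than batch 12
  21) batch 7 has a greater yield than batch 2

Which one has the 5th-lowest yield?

batch 11

The consecutive relations fix a unique order: batch 6 < batch 4 < batch 2 < batch 7 < batch 11 < batch 9 < batch 12 < batch 14 < batch 10 < batch 13 < batch 17 < batch 3.
Counting 5 from the smallest end gives batch 11.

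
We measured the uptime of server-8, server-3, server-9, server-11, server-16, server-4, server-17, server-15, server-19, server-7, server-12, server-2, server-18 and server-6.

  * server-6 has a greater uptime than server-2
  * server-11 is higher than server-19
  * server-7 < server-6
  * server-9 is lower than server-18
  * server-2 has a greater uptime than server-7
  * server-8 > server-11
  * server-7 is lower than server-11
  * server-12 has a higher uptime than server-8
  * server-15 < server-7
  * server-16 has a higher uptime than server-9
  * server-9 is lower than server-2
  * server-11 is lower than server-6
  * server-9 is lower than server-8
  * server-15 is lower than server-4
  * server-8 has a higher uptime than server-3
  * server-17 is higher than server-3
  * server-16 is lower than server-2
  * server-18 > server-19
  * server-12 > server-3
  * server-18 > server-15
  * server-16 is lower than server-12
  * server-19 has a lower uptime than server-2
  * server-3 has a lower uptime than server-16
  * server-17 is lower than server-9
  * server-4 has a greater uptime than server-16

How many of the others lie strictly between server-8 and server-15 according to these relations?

Chaining upward from server-15 reaches: server-7, server-11, server-18, server-12, server-4, server-2, server-6.
Chaining downward from server-8 reaches: server-3, server-17, server-19, server-9, server-7, server-11.
Strictly between server-15 and server-8 are those in both lists: server-7, server-11 — 2 elements.

2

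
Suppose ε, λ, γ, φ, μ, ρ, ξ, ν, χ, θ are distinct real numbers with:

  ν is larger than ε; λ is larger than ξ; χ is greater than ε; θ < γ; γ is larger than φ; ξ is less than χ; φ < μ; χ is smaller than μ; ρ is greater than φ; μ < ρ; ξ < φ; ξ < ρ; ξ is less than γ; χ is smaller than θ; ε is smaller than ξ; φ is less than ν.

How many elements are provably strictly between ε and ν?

2

Chaining upward from ε reaches: ξ, φ, χ, μ, λ, θ, ρ, γ.
Chaining downward from ν reaches: ξ, φ.
Strictly between ε and ν are those in both lists: ξ, φ — 2 elements.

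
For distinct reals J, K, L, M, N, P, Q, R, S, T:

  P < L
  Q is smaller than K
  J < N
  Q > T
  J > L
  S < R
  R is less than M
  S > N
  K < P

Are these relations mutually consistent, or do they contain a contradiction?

The single ordering T < Q < K < P < L < J < N < S < R < M satisfies every listed relation, so no contradiction arises.

consistent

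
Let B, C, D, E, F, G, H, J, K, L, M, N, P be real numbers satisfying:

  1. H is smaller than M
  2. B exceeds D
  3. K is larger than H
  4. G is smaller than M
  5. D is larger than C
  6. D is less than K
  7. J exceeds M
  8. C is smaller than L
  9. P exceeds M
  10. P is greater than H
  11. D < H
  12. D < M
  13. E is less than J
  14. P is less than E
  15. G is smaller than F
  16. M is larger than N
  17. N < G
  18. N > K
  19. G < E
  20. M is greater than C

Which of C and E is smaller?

Link the given pairs in sequence: C < D; D < H; H < K; K < N; N < G; G < M; M < P; P < E.
Chaining these gives C < D < H < K < N < G < M < P < E.
So C < E; C is the smaller of the two.

C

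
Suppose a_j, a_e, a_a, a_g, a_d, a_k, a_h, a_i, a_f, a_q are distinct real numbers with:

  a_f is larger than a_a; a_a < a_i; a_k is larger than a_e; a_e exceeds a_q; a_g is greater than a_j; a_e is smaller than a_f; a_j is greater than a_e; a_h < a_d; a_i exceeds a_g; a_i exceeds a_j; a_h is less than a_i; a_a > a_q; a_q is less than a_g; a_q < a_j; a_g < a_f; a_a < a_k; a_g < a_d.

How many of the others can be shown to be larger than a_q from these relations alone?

From a_q the given relations immediately reach a_e, a_a, a_j, a_g.
From those, a_k, a_f, a_i, a_d — 8 in total.
Nothing else is reachable above a_q; 8 in all.

8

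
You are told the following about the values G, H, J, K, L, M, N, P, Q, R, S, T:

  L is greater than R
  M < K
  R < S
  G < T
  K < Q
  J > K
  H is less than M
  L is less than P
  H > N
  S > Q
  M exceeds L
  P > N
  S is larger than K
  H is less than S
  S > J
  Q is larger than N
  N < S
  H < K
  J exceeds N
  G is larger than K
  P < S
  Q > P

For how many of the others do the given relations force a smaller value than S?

From S the given relations immediately reach N, R, H, K, P, Q, J.
From those, L, M — 9 in total.
No other element is forced below S by the given relations, so the count is 9.

9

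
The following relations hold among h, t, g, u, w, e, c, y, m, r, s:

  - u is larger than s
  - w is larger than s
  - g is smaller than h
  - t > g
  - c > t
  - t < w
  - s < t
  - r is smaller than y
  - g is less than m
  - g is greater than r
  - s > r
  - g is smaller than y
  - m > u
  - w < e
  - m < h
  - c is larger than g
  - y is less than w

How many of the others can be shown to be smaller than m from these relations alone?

Directly below m: g, u.
One step further: r, s (4 so far).
No other element is forced below m by the given relations, so the count is 4.

4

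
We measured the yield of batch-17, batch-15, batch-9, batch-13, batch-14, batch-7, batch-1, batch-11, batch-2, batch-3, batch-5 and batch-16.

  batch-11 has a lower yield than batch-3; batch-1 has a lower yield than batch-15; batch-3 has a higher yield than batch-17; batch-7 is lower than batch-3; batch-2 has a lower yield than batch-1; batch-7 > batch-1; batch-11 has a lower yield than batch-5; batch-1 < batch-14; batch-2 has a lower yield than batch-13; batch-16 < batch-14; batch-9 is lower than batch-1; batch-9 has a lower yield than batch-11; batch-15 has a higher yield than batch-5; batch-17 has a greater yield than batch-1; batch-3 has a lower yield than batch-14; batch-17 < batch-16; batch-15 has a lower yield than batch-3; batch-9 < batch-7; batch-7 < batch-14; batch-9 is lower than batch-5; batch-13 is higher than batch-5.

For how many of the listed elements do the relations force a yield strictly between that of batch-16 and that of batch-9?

2

The relations place batch-9 below batch-16. An element lies strictly between them when it is forced above batch-9 and also forced below batch-16.
Above batch-9: {batch-11, batch-1, batch-5, batch-15, batch-13, batch-7, batch-17, batch-3, batch-14}. Below batch-16: {batch-2, batch-1, batch-17}.
Intersection: {batch-1, batch-17} — 2.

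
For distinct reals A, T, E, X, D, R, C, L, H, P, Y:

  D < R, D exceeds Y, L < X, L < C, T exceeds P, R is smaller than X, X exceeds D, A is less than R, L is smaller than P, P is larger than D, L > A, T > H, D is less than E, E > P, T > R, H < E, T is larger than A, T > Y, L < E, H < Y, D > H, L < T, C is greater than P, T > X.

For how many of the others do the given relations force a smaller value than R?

4

The elements the relations force below R are A, H, Y, D — no chain reaches any other.
That is 4.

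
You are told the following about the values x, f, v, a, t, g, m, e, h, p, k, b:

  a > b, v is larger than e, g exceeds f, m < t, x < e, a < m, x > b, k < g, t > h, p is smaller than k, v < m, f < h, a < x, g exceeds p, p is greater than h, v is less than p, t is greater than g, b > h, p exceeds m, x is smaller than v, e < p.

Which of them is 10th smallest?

Chaining the given pairs: f < h < b < a < x < e < v < m < p < k < g < t.
Counting 10 from the smallest end gives k.

k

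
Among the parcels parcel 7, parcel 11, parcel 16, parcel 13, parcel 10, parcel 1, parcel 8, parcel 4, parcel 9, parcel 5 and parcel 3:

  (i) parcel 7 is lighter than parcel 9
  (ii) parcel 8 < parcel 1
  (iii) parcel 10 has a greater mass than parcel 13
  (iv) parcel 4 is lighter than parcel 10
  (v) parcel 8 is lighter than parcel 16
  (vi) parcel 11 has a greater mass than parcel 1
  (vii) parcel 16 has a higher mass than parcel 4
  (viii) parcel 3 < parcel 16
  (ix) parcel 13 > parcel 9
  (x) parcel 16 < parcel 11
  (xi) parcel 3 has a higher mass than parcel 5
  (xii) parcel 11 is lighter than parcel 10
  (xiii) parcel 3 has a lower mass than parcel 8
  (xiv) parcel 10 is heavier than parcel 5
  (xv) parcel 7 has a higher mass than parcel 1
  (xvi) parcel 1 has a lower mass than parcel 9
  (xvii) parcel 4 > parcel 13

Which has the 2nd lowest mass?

Piecing the relations together gives one ordering: parcel 5 < parcel 3 < parcel 8 < parcel 1 < parcel 7 < parcel 9 < parcel 13 < parcel 4 < parcel 16 < parcel 11 < parcel 10.
Counting 2 from the smallest end gives parcel 3.

parcel 3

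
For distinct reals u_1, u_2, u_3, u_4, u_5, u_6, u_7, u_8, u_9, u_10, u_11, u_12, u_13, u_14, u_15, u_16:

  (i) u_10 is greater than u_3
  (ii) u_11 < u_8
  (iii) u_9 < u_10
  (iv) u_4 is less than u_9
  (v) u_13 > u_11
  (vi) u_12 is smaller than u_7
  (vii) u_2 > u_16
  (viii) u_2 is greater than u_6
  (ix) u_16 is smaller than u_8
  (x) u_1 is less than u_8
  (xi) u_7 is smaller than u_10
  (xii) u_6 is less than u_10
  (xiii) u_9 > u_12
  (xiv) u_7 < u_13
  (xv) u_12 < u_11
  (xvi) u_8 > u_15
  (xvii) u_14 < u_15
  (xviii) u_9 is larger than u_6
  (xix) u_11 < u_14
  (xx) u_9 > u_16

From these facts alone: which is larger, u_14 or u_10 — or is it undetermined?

Following every chain through u_14: above u_14 we get u_15, u_8; below u_14 we get u_12, u_11.
u_10 is not reached, and no chain runs the other way from u_10 to u_14.
So the given relations leave the order of u_14 and u_10 undetermined.

undetermined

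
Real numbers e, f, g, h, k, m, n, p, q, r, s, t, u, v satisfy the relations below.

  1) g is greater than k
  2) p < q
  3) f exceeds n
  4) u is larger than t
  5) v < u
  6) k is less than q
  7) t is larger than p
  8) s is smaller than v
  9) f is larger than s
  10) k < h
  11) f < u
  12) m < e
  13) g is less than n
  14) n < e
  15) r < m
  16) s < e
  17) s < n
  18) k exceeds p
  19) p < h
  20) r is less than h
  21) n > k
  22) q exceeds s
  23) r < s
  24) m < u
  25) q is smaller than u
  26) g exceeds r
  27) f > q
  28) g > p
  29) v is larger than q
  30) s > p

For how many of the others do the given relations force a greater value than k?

Directly above k: g, q, h, n.
One step further: v, f, u, e (8 so far).
Nothing else is reachable above k; 8 in all.

8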